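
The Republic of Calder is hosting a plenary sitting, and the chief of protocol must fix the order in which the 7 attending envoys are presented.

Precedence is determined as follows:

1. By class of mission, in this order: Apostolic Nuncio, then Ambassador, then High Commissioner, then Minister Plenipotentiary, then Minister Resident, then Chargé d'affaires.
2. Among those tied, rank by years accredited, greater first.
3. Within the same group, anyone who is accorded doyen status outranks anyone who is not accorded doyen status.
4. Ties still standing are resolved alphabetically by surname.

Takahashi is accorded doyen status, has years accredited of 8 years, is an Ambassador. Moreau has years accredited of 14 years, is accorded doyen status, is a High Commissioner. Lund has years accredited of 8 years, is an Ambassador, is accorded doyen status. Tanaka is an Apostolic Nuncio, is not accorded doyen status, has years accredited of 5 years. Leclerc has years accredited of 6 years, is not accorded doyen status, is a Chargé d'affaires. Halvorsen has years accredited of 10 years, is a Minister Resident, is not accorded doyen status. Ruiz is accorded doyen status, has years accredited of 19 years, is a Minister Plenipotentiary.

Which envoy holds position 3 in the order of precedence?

By class of mission: Tanaka (Apostolic Nuncio); then Lund and Takahashi (Ambassador); then Moreau (High Commissioner); then Ruiz (Minister Plenipotentiary); then Halvorsen (Minister Resident); then Leclerc (Chargé d'affaires).
Lund and Takahashi both have years accredited 8 years, so the next rule applies.
Lund and Takahashi are each accorded doyen status, so the next rule applies.
Among Lund and Takahashi, alphabetically by surname: Lund before Takahashi.
Order: Tanaka, Lund, Takahashi, Moreau, Ruiz, Halvorsen, Leclerc.

Takahashi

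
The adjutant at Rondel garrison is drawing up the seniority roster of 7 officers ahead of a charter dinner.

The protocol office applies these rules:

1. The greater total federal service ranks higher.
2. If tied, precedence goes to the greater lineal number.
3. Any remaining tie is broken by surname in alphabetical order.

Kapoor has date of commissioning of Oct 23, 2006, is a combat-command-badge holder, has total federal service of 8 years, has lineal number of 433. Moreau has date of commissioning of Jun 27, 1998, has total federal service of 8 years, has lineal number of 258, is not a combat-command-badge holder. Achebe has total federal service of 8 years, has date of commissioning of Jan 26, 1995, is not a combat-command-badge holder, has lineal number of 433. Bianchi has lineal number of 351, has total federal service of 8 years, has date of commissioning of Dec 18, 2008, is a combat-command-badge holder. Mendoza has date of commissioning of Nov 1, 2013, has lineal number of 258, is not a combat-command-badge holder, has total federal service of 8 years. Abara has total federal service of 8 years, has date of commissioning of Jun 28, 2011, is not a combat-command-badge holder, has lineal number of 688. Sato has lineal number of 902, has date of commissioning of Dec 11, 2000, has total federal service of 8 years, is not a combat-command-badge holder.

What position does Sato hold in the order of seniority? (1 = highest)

By total federal service (higher first): Sato, Abara, Achebe, Kapoor, Bianchi, Mendoza and Moreau (each 8 years).
Among Sato, Abara, Achebe, Kapoor, Bianchi, Mendoza and Moreau, by lineal number (higher first): Sato (902) before Abara (688) before Achebe and Kapoor (433) before Bianchi (351) before Mendoza and Moreau (258).
Among Achebe and Kapoor, alphabetically by surname: Achebe before Kapoor.
Among Mendoza and Moreau, alphabetically by surname: Mendoza before Moreau.
Order: Sato, Abara, Achebe, Kapoor, Bianchi, Mendoza, Moreau. So position 1.

1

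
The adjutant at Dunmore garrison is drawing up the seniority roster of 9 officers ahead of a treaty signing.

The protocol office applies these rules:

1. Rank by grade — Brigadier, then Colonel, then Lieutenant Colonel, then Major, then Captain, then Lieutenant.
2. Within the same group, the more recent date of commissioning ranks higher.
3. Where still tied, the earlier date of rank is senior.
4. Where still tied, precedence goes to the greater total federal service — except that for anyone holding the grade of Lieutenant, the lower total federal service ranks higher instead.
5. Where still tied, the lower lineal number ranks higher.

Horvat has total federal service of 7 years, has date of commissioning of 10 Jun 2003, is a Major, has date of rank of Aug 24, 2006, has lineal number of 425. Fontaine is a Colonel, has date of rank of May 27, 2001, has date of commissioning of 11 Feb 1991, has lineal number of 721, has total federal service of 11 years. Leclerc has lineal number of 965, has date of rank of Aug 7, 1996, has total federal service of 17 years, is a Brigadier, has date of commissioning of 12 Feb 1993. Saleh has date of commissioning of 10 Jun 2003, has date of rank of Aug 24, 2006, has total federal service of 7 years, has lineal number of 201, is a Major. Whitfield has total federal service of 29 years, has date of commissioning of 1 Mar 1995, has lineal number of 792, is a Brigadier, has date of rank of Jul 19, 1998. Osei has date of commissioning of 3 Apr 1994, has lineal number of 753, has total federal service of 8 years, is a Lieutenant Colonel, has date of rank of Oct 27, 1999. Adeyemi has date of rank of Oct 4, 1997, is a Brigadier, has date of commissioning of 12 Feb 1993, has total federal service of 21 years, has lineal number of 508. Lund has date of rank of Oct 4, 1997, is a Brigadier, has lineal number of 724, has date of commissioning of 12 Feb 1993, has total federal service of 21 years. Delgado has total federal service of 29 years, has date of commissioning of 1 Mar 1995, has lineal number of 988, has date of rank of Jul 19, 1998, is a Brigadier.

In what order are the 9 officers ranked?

Whitfield, Delgado, Leclerc, Adeyemi, Lund, Fontaine, Osei, Saleh, Horvat

By grade: Whitfield, Delgado, Leclerc, Adeyemi and Lund (Brigadier); then Fontaine (Colonel); then Osei (Lieutenant Colonel); then Saleh and Horvat (Major).
Among Whitfield, Delgado, Leclerc, Adeyemi and Lund, by date of commissioning (later first): Whitfield and Delgado (1 Mar 1995) before Leclerc, Adeyemi and Lund (12 Feb 1993).
Whitfield and Delgado both have date of rank Jul 19, 1998, so the next rule applies.
Whitfield and Delgado both have total federal service 29 years, so the next rule applies.
Among Whitfield and Delgado, by lineal number (lower first): Whitfield (792) before Delgado (988).
Among Leclerc, Adeyemi and Lund, by date of rank (earlier first): Leclerc (Aug 7, 1996) before Adeyemi and Lund (Oct 4, 1997).
Adeyemi and Lund both have total federal service 21 years, so the next rule applies.
Among Adeyemi and Lund, by lineal number (lower first): Adeyemi (508) before Lund (724).
Saleh and Horvat both have date of commissioning 10 Jun 2003, so the next rule applies.
Saleh and Horvat both have date of rank Aug 24, 2006, so the next rule applies.
Saleh and Horvat both have total federal service 7 years, so the next rule applies.
Among Saleh and Horvat, by lineal number (lower first): Saleh (201) before Horvat (425).
Full order: Whitfield, Delgado, Leclerc, Adeyemi, Lund, Fontaine, Osei, Saleh, Horvat.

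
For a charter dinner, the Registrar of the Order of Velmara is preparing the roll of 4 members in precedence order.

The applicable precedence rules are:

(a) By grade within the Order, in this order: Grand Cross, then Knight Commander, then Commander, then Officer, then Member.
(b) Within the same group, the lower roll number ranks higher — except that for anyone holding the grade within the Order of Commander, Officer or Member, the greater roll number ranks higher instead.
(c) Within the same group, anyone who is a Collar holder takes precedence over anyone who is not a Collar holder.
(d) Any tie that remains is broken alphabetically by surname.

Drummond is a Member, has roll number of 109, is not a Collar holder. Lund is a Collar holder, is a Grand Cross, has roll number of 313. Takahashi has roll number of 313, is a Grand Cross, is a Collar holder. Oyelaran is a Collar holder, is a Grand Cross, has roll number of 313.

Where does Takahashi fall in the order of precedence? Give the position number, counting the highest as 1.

3

By grade within the Order: Lund, Oyelaran and Takahashi (Grand Cross); then Drummond (Member).
Lund, Oyelaran and Takahashi all have roll number 313, so the next rule applies.
Lund, Oyelaran and Takahashi are each a Collar holder, so the next rule applies.
Among Lund, Oyelaran and Takahashi, alphabetically by surname: Lund before Oyelaran before Takahashi.
Order: Lund, Oyelaran, Takahashi, Drummond. So position 3.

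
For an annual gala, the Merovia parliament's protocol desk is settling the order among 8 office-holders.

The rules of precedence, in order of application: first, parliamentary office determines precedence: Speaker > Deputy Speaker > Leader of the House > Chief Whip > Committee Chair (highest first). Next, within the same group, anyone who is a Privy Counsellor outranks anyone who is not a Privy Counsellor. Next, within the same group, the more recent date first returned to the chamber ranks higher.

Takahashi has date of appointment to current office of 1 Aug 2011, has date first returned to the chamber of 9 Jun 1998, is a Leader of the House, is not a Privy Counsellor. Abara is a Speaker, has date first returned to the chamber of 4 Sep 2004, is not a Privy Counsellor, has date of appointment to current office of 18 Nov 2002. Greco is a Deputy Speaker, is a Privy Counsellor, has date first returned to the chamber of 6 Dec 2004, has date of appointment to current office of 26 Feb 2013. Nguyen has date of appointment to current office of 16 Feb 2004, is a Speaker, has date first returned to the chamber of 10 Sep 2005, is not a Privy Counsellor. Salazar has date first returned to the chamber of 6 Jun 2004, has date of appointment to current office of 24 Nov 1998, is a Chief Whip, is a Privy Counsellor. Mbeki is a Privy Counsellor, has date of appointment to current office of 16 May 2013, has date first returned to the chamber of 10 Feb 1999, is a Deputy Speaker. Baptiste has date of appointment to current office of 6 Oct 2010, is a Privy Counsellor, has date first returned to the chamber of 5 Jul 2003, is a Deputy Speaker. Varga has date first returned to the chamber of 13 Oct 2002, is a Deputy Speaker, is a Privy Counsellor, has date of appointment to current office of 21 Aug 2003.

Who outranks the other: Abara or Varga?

By parliamentary office: Nguyen and Abara (Speaker); then Greco, Baptiste, Varga and Mbeki (Deputy Speaker); then Takahashi (Leader of the House); then Salazar (Chief Whip).
Nguyen and Abara are each not a Privy Counsellor, so the next rule applies.
Among Nguyen and Abara, by date first returned to the chamber (later first): Nguyen (10 Sep 2005) before Abara (4 Sep 2004).
Greco, Baptiste, Varga and Mbeki are each a Privy Counsellor, so the next rule applies.
Among Greco, Baptiste, Varga and Mbeki, by date first returned to the chamber (later first): Greco (6 Dec 2004) before Baptiste (5 Jul 2003) before Varga (13 Oct 2002) before Mbeki (10 Feb 1999).
So Abara takes precedence.

Abara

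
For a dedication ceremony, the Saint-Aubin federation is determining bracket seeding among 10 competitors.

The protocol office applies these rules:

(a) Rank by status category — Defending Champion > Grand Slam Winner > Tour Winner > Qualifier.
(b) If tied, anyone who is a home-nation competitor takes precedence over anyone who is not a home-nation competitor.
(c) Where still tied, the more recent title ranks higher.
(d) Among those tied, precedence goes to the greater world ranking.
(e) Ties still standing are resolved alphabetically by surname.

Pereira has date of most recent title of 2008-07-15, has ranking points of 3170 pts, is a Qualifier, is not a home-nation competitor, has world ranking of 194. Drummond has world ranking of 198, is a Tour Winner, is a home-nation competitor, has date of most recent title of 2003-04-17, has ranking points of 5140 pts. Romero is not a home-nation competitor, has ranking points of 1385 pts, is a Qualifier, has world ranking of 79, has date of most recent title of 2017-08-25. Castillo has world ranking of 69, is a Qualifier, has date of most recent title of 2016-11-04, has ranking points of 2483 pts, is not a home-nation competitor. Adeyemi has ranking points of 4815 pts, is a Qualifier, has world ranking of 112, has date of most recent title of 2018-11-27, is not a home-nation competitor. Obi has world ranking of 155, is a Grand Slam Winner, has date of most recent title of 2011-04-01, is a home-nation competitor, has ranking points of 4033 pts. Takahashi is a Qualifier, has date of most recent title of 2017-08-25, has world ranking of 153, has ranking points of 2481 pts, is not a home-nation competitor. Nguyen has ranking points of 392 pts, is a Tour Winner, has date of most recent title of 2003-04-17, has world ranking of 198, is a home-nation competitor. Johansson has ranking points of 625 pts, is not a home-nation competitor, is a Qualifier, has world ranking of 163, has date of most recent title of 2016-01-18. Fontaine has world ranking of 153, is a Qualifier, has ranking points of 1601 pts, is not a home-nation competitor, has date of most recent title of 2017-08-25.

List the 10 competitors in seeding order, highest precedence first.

Obi, Drummond, Nguyen, Adeyemi, Fontaine, Takahashi, Romero, Castillo, Johansson, Pereira

By status category: Obi (Grand Slam Winner); then Drummond and Nguyen (Tour Winner); then Adeyemi, Fontaine, Takahashi, Romero, Castillo, Johansson and Pereira (Qualifier).
Drummond and Nguyen are each a home-nation competitor, so the next rule applies.
Drummond and Nguyen both have date of most recent title 2003-04-17, so the next rule applies.
Drummond and Nguyen both have world ranking 198, so the next rule applies.
Among Drummond and Nguyen, alphabetically by surname: Drummond before Nguyen.
Adeyemi, Fontaine, Takahashi, Romero, Castillo, Johansson and Pereira are each not a home-nation competitor, so the next rule applies.
Among Adeyemi, Fontaine, Takahashi, Romero, Castillo, Johansson and Pereira, by date of most recent title (later first): Adeyemi (2018-11-27) before Fontaine, Takahashi and Romero (2017-08-25) before Castillo (2016-11-04) before Johansson (2016-01-18) before Pereira (2008-07-15).
Among Fontaine, Takahashi and Romero, by world ranking (higher first): Fontaine and Takahashi (153) before Romero (79).
Among Fontaine and Takahashi, alphabetically by surname: Fontaine before Takahashi.
Full order: Obi, Drummond, Nguyen, Adeyemi, Fontaine, Takahashi, Romero, Castillo, Johansson, Pereira.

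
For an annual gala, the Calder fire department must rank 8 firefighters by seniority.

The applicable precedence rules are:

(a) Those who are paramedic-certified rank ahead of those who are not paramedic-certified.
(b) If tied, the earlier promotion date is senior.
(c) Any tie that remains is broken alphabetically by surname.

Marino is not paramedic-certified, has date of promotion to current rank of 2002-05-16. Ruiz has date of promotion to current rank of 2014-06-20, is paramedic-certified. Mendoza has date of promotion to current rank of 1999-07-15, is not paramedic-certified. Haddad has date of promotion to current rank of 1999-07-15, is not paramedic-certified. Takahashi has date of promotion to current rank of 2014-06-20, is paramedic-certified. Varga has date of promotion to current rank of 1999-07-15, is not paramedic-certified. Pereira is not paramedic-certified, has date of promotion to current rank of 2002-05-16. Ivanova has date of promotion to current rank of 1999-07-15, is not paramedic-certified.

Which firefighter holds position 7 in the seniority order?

Marino

By the first rule: Ruiz and Takahashi (both paramedic-certified); then Haddad, Ivanova, Mendoza, Varga, Marino and Pereira (each not paramedic-certified).
Ruiz and Takahashi both have date of promotion to current rank 2014-06-20, so the next rule applies.
Among Ruiz and Takahashi, alphabetically by surname: Ruiz before Takahashi.
Among Haddad, Ivanova, Mendoza, Varga, Marino and Pereira, by date of promotion to current rank (earlier first): Haddad, Ivanova, Mendoza and Varga (1999-07-15) before Marino and Pereira (2002-05-16).
Among Haddad, Ivanova, Mendoza and Varga, alphabetically by surname: Haddad before Ivanova before Mendoza before Varga.
Among Marino and Pereira, alphabetically by surname: Marino before Pereira.
Order: Ruiz, Takahashi, Haddad, Ivanova, Mendoza, Varga, Marino, Pereira.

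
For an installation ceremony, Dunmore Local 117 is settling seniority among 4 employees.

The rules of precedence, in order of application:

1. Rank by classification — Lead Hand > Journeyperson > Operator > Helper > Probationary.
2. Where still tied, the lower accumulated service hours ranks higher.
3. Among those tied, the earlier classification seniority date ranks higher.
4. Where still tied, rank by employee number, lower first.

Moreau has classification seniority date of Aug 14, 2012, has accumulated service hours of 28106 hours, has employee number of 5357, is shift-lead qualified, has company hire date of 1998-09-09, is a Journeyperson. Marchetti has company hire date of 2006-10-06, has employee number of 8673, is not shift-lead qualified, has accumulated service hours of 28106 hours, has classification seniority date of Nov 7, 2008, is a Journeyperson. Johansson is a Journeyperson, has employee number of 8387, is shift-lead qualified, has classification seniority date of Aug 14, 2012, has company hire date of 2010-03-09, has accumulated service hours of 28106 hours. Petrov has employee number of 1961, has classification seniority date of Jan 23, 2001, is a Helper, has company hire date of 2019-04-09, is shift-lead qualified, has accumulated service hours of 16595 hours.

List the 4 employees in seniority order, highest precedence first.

Marchetti, Moreau, Johansson, Petrov

By classification: Marchetti, Moreau and Johansson (Journeyperson); then Petrov (Helper).
Marchetti, Moreau and Johansson all have accumulated service hours 28106 hours, so the next rule applies.
Among Marchetti, Moreau and Johansson, by classification seniority date (earlier first): Marchetti (Nov 7, 2008) before Moreau and Johansson (Aug 14, 2012).
Among Moreau and Johansson, by employee number (lower first): Moreau (5357) before Johansson (8387).
Full order: Marchetti, Moreau, Johansson, Petrov.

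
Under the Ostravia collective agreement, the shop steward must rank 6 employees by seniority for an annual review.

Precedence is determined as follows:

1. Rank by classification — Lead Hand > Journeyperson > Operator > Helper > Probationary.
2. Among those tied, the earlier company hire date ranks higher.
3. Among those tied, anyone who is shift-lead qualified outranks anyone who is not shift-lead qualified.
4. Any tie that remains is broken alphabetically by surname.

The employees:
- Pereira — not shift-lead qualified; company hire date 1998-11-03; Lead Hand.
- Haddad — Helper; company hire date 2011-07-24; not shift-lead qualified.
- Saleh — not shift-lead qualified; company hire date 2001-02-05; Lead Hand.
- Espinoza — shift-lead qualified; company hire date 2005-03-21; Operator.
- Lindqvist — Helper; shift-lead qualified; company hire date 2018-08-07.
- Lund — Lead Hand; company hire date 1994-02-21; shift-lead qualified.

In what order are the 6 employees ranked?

Lund, Pereira, Saleh, Espinoza, Haddad, Lindqvist

By classification: Lund, Pereira and Saleh (Lead Hand); then Espinoza (Operator); then Haddad and Lindqvist (Helper).
Among Lund, Pereira and Saleh, by company hire date (earlier first): Lund (1994-02-21) before Pereira (1998-11-03) before Saleh (2001-02-05).
Among Haddad and Lindqvist, by company hire date (earlier first): Haddad (2011-07-24) before Lindqvist (2018-08-07).
Full order: Lund, Pereira, Saleh, Espinoza, Haddad, Lindqvist.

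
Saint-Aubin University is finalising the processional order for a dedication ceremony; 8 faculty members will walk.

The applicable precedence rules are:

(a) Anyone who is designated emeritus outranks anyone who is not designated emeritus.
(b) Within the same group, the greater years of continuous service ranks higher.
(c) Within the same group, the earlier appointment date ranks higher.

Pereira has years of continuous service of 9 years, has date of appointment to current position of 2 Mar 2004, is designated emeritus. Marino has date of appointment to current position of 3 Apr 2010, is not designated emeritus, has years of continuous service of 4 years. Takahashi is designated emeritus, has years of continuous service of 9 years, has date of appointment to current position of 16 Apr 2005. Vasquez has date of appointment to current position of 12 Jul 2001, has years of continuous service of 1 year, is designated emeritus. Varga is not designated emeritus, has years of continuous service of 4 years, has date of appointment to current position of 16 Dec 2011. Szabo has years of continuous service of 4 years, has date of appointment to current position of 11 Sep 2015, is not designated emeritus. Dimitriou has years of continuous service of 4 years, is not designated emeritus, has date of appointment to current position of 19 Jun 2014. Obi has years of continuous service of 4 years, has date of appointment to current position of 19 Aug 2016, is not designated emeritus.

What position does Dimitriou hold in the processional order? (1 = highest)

6

By the first rule: Pereira, Takahashi and Vasquez (each designated emeritus); then Marino, Varga, Dimitriou, Szabo and Obi (each not designated emeritus).
Among Pereira, Takahashi and Vasquez, by years of continuous service (higher first): Pereira and Takahashi (9 years) before Vasquez (1 year).
Among Pereira and Takahashi, by date of appointment to current position (earlier first): Pereira (2 Mar 2004) before Takahashi (16 Apr 2005).
Marino, Varga, Dimitriou, Szabo and Obi all have years of continuous service 4 years, so the next rule applies.
Among Marino, Varga, Dimitriou, Szabo and Obi, by date of appointment to current position (earlier first): Marino (3 Apr 2010) before Varga (16 Dec 2011) before Dimitriou (19 Jun 2014) before Szabo (11 Sep 2015) before Obi (19 Aug 2016).
Order: Pereira, Takahashi, Vasquez, Marino, Varga, Dimitriou, Szabo, Obi. So position 6.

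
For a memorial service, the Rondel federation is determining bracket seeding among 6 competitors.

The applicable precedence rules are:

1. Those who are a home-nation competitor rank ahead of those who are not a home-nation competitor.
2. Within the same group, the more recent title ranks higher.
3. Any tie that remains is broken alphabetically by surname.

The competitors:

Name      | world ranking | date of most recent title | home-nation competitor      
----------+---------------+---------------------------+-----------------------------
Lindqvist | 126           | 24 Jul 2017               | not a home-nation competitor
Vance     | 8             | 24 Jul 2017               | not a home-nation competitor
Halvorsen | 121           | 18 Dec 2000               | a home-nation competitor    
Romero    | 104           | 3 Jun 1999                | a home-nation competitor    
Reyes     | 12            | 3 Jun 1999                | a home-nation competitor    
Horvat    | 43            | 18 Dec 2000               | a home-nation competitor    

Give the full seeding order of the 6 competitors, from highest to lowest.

By the first rule: Halvorsen, Horvat, Reyes and Romero (each a home-nation competitor); then Lindqvist and Vance (both not a home-nation competitor).
Among Halvorsen, Horvat, Reyes and Romero, by date of most recent title (later first): Halvorsen and Horvat (18 Dec 2000) before Reyes and Romero (3 Jun 1999).
Among Halvorsen and Horvat, alphabetically by surname: Halvorsen before Horvat.
Among Reyes and Romero, alphabetically by surname: Reyes before Romero.
Lindqvist and Vance both have date of most recent title 24 Jul 2017, so the next rule applies.
Among Lindqvist and Vance, alphabetically by surname: Lindqvist before Vance.
Full order: Halvorsen, Horvat, Reyes, Romero, Lindqvist, Vance.

Halvorsen, Horvat, Reyes, Romero, Lindqvist, Vance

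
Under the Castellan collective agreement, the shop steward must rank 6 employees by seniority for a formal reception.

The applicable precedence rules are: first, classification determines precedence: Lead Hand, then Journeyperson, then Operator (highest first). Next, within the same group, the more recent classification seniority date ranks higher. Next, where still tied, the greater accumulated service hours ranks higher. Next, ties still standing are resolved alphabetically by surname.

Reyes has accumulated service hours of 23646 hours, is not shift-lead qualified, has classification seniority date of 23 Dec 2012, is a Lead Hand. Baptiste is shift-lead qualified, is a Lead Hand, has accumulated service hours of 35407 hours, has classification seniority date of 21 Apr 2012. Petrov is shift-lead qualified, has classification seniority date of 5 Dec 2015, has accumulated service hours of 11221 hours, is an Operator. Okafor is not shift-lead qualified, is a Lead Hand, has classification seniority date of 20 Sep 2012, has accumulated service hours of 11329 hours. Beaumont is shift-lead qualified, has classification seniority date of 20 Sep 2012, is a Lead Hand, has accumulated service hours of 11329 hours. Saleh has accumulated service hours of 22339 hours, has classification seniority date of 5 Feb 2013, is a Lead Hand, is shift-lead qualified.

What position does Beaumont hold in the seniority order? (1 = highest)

By classification: Saleh, Reyes, Beaumont, Okafor and Baptiste (Lead Hand); then Petrov (Operator).
Among Saleh, Reyes, Beaumont, Okafor and Baptiste, by classification seniority date (later first): Saleh (5 Feb 2013) before Reyes (23 Dec 2012) before Beaumont and Okafor (20 Sep 2012) before Baptiste (21 Apr 2012).
Beaumont and Okafor both have accumulated service hours 11329 hours, so the next rule applies.
Among Beaumont and Okafor, alphabetically by surname: Beaumont before Okafor.
Order: Saleh, Reyes, Beaumont, Okafor, Baptiste, Petrov. So position 3.

3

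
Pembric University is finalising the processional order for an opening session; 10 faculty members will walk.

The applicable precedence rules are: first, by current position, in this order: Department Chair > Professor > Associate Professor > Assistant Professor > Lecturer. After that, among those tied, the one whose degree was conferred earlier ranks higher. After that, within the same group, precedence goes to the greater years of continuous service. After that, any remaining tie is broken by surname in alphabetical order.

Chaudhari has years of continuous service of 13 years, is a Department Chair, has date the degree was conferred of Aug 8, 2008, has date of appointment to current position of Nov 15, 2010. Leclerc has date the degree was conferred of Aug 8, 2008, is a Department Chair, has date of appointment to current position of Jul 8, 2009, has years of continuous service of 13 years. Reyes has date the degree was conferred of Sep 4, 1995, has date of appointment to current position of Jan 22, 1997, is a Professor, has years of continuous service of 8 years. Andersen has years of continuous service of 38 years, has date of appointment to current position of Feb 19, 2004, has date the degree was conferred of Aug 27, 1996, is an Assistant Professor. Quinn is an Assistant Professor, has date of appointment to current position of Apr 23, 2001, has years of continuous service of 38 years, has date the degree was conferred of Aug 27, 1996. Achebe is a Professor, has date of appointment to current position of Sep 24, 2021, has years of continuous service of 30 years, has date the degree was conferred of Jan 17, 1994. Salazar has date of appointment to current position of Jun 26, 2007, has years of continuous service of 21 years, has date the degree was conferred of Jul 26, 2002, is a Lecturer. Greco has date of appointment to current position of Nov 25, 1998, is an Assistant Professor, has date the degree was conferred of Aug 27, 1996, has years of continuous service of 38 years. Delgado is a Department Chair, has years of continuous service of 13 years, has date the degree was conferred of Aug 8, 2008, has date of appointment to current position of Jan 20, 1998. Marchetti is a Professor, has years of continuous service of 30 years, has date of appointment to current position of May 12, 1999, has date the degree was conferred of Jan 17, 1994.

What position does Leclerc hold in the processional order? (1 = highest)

3

By current position: Chaudhari, Delgado and Leclerc (Department Chair); then Achebe, Marchetti and Reyes (Professor); then Andersen, Greco and Quinn (Assistant Professor); then Salazar (Lecturer).
Chaudhari, Delgado and Leclerc all have date the degree was conferred Aug 8, 2008, so the next rule applies.
Chaudhari, Delgado and Leclerc all have years of continuous service 13 years, so the next rule applies.
Among Chaudhari, Delgado and Leclerc, alphabetically by surname: Chaudhari before Delgado before Leclerc.
Among Achebe, Marchetti and Reyes, by date the degree was conferred (earlier first): Achebe and Marchetti (Jan 17, 1994) before Reyes (Sep 4, 1995).
Achebe and Marchetti both have years of continuous service 30 years, so the next rule applies.
Among Achebe and Marchetti, alphabetically by surname: Achebe before Marchetti.
Andersen, Greco and Quinn all have date the degree was conferred Aug 27, 1996, so the next rule applies.
Andersen, Greco and Quinn all have years of continuous service 38 years, so the next rule applies.
Among Andersen, Greco and Quinn, alphabetically by surname: Andersen before Greco before Quinn.
Order: Chaudhari, Delgado, Leclerc, Achebe, Marchetti, Reyes, Andersen, Greco, Quinn, Salazar. So position 3.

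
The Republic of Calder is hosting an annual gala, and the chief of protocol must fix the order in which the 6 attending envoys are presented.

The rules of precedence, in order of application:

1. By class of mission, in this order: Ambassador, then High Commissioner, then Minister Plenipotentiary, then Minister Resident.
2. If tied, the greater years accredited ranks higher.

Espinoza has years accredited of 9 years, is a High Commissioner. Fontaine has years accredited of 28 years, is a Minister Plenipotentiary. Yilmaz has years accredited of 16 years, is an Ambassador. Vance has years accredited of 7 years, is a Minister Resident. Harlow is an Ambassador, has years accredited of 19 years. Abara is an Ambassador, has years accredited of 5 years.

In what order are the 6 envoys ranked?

Harlow, Yilmaz, Abara, Espinoza, Fontaine, Vance

By class of mission: Harlow, Yilmaz and Abara (Ambassador); then Espinoza (High Commissioner); then Fontaine (Minister Plenipotentiary); then Vance (Minister Resident).
Among Harlow, Yilmaz and Abara, by years accredited (higher first): Harlow (19 years) before Yilmaz (16 years) before Abara (5 years).
Full order: Harlow, Yilmaz, Abara, Espinoza, Fontaine, Vance.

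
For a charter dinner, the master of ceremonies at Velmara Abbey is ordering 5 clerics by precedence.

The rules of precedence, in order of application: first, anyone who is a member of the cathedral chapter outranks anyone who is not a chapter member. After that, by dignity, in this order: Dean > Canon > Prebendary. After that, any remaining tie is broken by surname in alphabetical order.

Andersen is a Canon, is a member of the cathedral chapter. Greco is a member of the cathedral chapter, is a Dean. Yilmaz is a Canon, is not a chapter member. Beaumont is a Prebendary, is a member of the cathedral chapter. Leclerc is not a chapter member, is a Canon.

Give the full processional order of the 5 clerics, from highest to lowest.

By the first rule: Greco, Andersen and Beaumont (each a member of the cathedral chapter); then Leclerc and Yilmaz (both not a chapter member).
Among Greco, Andersen and Beaumont, by dignity: Greco (Dean) before Andersen (Canon) before Beaumont (Prebendary).
Leclerc and Yilmaz are each Canon, so the next rule applies.
Among Leclerc and Yilmaz, alphabetically by surname: Leclerc before Yilmaz.
Full order: Greco, Andersen, Beaumont, Leclerc, Yilmaz.

Greco, Andersen, Beaumont, Leclerc, Yilmaz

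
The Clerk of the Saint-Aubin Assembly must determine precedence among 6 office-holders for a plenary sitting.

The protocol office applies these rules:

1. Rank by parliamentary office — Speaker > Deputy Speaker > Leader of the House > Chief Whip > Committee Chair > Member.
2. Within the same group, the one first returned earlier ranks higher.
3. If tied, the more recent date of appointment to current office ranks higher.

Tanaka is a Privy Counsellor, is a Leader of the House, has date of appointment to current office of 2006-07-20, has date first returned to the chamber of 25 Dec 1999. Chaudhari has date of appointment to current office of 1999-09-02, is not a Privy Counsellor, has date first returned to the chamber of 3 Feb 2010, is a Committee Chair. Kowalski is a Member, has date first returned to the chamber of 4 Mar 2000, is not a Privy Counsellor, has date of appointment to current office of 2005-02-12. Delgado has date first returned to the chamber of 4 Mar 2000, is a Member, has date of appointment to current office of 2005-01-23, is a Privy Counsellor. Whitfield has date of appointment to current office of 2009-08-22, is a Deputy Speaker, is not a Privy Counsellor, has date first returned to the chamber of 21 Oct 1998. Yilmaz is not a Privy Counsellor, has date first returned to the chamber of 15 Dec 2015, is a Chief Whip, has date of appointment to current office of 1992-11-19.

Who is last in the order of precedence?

Delgado

By parliamentary office: Whitfield (Deputy Speaker); then Tanaka (Leader of the House); then Yilmaz (Chief Whip); then Chaudhari (Committee Chair); then Kowalski and Delgado (Member).
Kowalski and Delgado both have date first returned to the chamber 4 Mar 2000, so the next rule applies.
Among Kowalski and Delgado, by date of appointment to current office (later first): Kowalski (2005-02-12) before Delgado (2005-01-23).
Order: Whitfield, Tanaka, Yilmaz, Chaudhari, Kowalski, Delgado.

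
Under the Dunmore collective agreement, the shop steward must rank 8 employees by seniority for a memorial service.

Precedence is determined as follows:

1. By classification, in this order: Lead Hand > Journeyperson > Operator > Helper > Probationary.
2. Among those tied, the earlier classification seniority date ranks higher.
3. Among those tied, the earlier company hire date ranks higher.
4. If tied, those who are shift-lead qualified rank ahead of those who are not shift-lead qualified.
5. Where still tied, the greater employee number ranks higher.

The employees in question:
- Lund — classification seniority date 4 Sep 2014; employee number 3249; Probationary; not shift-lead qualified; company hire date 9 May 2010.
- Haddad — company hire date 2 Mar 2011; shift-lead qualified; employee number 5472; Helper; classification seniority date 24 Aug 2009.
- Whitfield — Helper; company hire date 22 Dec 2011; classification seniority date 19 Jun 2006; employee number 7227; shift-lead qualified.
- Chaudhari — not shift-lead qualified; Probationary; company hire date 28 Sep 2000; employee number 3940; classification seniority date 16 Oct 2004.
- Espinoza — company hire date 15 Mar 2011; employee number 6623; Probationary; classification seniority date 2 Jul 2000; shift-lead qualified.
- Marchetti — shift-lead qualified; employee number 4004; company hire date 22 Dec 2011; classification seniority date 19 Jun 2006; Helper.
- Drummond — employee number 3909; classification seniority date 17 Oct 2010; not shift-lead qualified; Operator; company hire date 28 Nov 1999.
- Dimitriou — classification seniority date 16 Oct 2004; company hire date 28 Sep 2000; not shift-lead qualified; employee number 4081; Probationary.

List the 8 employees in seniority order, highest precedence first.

Drummond, Whitfield, Marchetti, Haddad, Espinoza, Dimitriou, Chaudhari, Lund

By classification: Drummond (Operator); then Whitfield, Marchetti and Haddad (Helper); then Espinoza, Dimitriou, Chaudhari and Lund (Probationary).
Among Whitfield, Marchetti and Haddad, by classification seniority date (earlier first): Whitfield and Marchetti (19 Jun 2006) before Haddad (24 Aug 2009).
Whitfield and Marchetti both have company hire date 22 Dec 2011, so the next rule applies.
Whitfield and Marchetti are each shift-lead qualified, so the next rule applies.
Among Whitfield and Marchetti, by employee number (higher first): Whitfield (7227) before Marchetti (4004).
Among Espinoza, Dimitriou, Chaudhari and Lund, by classification seniority date (earlier first): Espinoza (2 Jul 2000) before Dimitriou and Chaudhari (16 Oct 2004) before Lund (4 Sep 2014).
Dimitriou and Chaudhari both have company hire date 28 Sep 2000, so the next rule applies.
Dimitriou and Chaudhari are each not shift-lead qualified, so the next rule applies.
Among Dimitriou and Chaudhari, by employee number (higher first): Dimitriou (4081) before Chaudhari (3940).
Full order: Drummond, Whitfield, Marchetti, Haddad, Espinoza, Dimitriou, Chaudhari, Lund.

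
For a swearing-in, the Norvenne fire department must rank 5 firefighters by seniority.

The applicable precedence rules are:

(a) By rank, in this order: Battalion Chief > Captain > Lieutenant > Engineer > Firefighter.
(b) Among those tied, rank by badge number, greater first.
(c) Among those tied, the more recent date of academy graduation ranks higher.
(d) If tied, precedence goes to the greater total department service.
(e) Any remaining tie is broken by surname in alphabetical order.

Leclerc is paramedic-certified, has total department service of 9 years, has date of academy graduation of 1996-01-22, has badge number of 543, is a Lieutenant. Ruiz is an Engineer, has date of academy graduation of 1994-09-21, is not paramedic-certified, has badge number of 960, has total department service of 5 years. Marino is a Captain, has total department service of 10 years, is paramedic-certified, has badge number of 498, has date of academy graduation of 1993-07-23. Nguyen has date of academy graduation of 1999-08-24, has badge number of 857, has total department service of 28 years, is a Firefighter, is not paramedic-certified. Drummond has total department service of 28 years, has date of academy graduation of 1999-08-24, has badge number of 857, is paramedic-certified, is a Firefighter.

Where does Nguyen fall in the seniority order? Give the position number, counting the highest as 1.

5

By rank: Marino (Captain); then Leclerc (Lieutenant); then Ruiz (Engineer); then Drummond and Nguyen (Firefighter).
Drummond and Nguyen both have badge number 857, so the next rule applies.
Drummond and Nguyen both have date of academy graduation 1999-08-24, so the next rule applies.
Drummond and Nguyen both have total department service 28 years, so the next rule applies.
Among Drummond and Nguyen, alphabetically by surname: Drummond before Nguyen.
Order: Marino, Leclerc, Ruiz, Drummond, Nguyen. So position 5.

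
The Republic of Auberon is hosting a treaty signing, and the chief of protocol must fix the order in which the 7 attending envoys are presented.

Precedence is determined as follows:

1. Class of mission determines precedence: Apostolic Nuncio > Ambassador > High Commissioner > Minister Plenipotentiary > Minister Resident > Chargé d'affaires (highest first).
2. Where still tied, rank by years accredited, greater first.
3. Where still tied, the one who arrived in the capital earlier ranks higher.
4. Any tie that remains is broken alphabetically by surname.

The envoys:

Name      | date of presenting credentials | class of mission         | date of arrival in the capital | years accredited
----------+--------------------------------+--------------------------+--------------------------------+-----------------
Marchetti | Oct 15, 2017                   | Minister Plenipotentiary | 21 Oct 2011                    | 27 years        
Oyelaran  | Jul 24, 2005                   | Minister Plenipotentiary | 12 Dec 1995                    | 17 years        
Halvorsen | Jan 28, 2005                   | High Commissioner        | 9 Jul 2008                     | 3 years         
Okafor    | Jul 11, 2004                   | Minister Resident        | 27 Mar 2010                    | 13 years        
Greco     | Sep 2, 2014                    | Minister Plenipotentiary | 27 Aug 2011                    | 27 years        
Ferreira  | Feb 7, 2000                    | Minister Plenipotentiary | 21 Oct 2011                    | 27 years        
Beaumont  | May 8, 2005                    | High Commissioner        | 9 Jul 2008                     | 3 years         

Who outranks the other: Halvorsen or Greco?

By class of mission: Beaumont and Halvorsen (High Commissioner); then Greco, Ferreira, Marchetti and Oyelaran (Minister Plenipotentiary); then Okafor (Minister Resident).
Beaumont and Halvorsen both have years accredited 3 years, so the next rule applies.
Beaumont and Halvorsen both have date of arrival in the capital 9 Jul 2008, so the next rule applies.
Among Beaumont and Halvorsen, alphabetically by surname: Beaumont before Halvorsen.
Among Greco, Ferreira, Marchetti and Oyelaran, by years accredited (higher first): Greco, Ferreira and Marchetti (27 years) before Oyelaran (17 years).
Among Greco, Ferreira and Marchetti, by date of arrival in the capital (earlier first): Greco (27 Aug 2011) before Ferreira and Marchetti (21 Oct 2011).
Among Ferreira and Marchetti, alphabetically by surname: Ferreira before Marchetti.
So Halvorsen takes precedence.

Halvorsen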